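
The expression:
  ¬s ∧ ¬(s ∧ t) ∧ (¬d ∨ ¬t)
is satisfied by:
  {t: False, s: False, d: False}
  {d: True, t: False, s: False}
  {t: True, d: False, s: False}


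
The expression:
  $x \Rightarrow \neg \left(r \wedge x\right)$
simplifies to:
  $\neg r \vee \neg x$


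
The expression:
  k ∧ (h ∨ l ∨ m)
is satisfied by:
  {m: True, l: True, h: True, k: True}
  {m: True, l: True, k: True, h: False}
  {m: True, h: True, k: True, l: False}
  {m: True, k: True, h: False, l: False}
  {l: True, k: True, h: True, m: False}
  {l: True, k: True, h: False, m: False}
  {k: True, h: True, l: False, m: False}


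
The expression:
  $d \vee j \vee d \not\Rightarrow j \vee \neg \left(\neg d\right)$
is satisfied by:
  {d: True, j: True}
  {d: True, j: False}
  {j: True, d: False}


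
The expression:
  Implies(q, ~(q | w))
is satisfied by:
  {q: False}


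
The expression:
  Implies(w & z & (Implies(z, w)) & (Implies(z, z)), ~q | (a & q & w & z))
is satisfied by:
  {a: True, w: False, q: False, z: False}
  {a: False, w: False, q: False, z: False}
  {a: True, z: True, w: False, q: False}
  {z: True, a: False, w: False, q: False}
  {a: True, q: True, z: False, w: False}
  {q: True, z: False, w: False, a: False}
  {a: True, z: True, q: True, w: False}
  {z: True, q: True, a: False, w: False}
  {a: True, w: True, z: False, q: False}
  {w: True, z: False, q: False, a: False}
  {a: True, z: True, w: True, q: False}
  {z: True, w: True, a: False, q: False}
  {a: True, q: True, w: True, z: False}
  {q: True, w: True, z: False, a: False}
  {a: True, z: True, q: True, w: True}


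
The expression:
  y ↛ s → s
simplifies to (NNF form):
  s ∨ ¬y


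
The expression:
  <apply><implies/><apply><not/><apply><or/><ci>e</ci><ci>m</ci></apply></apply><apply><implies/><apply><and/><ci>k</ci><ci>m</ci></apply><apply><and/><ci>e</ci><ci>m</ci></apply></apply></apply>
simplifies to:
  <true/>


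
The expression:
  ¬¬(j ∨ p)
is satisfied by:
  {p: True, j: True}
  {p: True, j: False}
  {j: True, p: False}


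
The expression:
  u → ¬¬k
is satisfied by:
  {k: True, u: False}
  {u: False, k: False}
  {u: True, k: True}


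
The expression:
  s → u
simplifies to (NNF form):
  u ∨ ¬s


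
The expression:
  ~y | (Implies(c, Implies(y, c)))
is always true.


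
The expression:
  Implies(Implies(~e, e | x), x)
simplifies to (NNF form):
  x | ~e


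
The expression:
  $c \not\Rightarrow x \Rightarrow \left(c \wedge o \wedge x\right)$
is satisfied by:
  {x: True, c: False}
  {c: False, x: False}
  {c: True, x: True}


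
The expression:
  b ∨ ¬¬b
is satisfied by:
  {b: True}


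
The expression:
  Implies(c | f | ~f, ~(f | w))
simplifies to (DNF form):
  ~f & ~w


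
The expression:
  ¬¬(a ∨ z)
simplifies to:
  a ∨ z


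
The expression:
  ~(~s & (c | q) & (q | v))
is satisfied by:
  {s: True, c: False, v: False, q: False}
  {s: True, v: True, c: False, q: False}
  {s: True, c: True, v: False, q: False}
  {s: True, v: True, c: True, q: False}
  {s: True, q: True, c: False, v: False}
  {s: True, q: True, v: True, c: False}
  {s: True, q: True, c: True, v: False}
  {s: True, q: True, v: True, c: True}
  {q: False, c: False, v: False, s: False}
  {v: True, q: False, c: False, s: False}
  {c: True, q: False, v: False, s: False}


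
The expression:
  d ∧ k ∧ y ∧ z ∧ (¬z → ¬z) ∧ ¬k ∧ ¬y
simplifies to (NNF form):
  False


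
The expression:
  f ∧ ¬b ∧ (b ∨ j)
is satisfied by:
  {j: True, f: True, b: False}


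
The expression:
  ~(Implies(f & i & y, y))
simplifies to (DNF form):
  False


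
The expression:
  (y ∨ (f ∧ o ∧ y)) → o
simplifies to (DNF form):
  o ∨ ¬y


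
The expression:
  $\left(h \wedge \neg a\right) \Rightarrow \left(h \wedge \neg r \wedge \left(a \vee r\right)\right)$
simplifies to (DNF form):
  $a \vee \neg h$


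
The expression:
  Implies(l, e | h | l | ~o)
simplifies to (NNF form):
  True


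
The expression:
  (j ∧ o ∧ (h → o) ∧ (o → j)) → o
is always true.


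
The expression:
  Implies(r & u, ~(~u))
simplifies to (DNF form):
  True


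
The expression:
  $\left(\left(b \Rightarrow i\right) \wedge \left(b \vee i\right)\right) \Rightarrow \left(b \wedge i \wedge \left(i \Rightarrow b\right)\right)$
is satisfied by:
  {b: True, i: False}
  {i: False, b: False}
  {i: True, b: True}


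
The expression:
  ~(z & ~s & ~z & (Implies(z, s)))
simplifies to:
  True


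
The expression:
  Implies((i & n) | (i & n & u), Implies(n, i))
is always true.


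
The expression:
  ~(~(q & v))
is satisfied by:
  {q: True, v: True}


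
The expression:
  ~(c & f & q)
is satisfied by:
  {c: False, q: False, f: False}
  {f: True, c: False, q: False}
  {q: True, c: False, f: False}
  {f: True, q: True, c: False}
  {c: True, f: False, q: False}
  {f: True, c: True, q: False}
  {q: True, c: True, f: False}


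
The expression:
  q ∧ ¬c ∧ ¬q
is never true.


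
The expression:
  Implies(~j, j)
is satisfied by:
  {j: True}


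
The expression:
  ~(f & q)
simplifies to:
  ~f | ~q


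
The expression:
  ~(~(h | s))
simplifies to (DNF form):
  h | s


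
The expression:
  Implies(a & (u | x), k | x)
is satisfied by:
  {x: True, k: True, u: False, a: False}
  {x: True, u: False, k: False, a: False}
  {k: True, x: False, u: False, a: False}
  {x: False, u: False, k: False, a: False}
  {a: True, x: True, k: True, u: False}
  {a: True, x: True, u: False, k: False}
  {a: True, k: True, x: False, u: False}
  {a: True, x: False, u: False, k: False}
  {x: True, u: True, k: True, a: False}
  {x: True, u: True, a: False, k: False}
  {u: True, k: True, a: False, x: False}
  {u: True, a: False, k: False, x: False}
  {x: True, u: True, a: True, k: True}
  {x: True, u: True, a: True, k: False}
  {u: True, a: True, k: True, x: False}


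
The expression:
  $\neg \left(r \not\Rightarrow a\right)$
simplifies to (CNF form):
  $a \vee \neg r$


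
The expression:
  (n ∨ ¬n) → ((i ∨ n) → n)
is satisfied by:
  {n: True, i: False}
  {i: False, n: False}
  {i: True, n: True}


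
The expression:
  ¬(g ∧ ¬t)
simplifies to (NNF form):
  t ∨ ¬g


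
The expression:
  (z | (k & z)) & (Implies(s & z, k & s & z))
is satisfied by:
  {z: True, k: True, s: False}
  {z: True, s: False, k: False}
  {z: True, k: True, s: True}


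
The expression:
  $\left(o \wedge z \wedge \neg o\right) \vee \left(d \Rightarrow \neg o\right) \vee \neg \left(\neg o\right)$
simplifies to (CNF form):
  $\text{True}$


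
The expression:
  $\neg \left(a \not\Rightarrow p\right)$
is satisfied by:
  {p: True, a: False}
  {a: False, p: False}
  {a: True, p: True}


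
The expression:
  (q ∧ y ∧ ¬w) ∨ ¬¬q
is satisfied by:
  {q: True}


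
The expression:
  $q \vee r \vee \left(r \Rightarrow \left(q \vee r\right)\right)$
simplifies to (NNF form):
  $\text{True}$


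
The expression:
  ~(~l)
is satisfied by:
  {l: True}


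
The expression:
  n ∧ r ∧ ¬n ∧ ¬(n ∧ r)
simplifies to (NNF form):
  False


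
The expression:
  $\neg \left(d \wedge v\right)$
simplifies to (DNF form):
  $\neg d \vee \neg v$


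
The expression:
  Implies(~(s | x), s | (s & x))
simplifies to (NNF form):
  s | x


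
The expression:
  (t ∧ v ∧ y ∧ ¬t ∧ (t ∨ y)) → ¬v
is always true.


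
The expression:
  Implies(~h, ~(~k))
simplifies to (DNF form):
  h | k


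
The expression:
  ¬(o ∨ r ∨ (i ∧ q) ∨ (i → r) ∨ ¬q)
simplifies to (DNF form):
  False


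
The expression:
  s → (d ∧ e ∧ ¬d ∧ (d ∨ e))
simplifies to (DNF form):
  ¬s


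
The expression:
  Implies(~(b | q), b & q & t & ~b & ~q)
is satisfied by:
  {b: True, q: True}
  {b: True, q: False}
  {q: True, b: False}


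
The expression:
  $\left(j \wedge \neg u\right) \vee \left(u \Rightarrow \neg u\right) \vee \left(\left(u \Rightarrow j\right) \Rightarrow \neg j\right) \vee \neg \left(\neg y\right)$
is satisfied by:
  {y: True, u: False, j: False}
  {u: False, j: False, y: False}
  {j: True, y: True, u: False}
  {j: True, u: False, y: False}
  {y: True, u: True, j: False}
  {u: True, y: False, j: False}
  {j: True, u: True, y: True}


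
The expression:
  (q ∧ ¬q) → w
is always true.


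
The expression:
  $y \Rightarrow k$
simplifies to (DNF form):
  $k \vee \neg y$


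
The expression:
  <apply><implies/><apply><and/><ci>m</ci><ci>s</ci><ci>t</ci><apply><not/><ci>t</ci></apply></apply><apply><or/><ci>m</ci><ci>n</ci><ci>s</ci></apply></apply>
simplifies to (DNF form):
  <true/>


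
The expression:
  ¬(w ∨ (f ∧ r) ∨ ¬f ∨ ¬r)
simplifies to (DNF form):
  False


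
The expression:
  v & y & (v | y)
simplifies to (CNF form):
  v & y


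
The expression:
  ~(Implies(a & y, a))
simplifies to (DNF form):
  False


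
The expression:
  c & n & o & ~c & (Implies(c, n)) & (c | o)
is never true.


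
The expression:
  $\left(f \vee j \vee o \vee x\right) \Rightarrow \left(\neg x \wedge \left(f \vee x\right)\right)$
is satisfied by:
  {f: True, x: False, o: False, j: False}
  {j: True, f: True, x: False, o: False}
  {f: True, o: True, x: False, j: False}
  {j: True, f: True, o: True, x: False}
  {j: False, x: False, o: False, f: False}


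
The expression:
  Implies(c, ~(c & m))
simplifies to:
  ~c | ~m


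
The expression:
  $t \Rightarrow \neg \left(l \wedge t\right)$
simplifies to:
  $\neg l \vee \neg t$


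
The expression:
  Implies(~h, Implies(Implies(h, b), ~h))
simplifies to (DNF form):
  True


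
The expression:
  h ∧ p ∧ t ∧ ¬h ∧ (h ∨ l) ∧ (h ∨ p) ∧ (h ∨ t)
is never true.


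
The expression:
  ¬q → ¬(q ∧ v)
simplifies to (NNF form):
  True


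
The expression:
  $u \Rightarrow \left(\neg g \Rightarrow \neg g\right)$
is always true.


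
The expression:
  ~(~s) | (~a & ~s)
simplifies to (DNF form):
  s | ~a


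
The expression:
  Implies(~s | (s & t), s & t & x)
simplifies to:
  s & (x | ~t)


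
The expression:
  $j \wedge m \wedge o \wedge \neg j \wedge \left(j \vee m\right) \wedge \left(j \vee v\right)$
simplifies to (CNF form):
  $\text{False}$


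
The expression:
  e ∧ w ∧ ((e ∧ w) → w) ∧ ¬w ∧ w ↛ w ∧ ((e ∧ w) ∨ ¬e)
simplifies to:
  False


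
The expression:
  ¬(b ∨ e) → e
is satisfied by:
  {b: True, e: True}
  {b: True, e: False}
  {e: True, b: False}


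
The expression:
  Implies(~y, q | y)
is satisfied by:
  {y: True, q: True}
  {y: True, q: False}
  {q: True, y: False}


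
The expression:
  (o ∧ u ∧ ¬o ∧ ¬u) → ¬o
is always true.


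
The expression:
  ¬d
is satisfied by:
  {d: False}


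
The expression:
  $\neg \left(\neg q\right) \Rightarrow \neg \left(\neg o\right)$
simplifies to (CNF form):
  $o \vee \neg q$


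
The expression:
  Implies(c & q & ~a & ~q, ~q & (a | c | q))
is always true.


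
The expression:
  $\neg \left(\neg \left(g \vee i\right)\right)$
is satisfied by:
  {i: True, g: True}
  {i: True, g: False}
  {g: True, i: False}


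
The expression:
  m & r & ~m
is never true.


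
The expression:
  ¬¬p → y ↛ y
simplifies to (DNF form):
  ¬p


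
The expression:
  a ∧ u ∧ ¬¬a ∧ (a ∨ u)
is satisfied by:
  {a: True, u: True}


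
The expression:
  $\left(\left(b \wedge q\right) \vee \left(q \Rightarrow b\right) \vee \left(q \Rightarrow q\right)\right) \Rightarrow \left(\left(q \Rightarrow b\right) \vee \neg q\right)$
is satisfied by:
  {b: True, q: False}
  {q: False, b: False}
  {q: True, b: True}


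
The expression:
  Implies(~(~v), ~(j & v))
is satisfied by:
  {v: False, j: False}
  {j: True, v: False}
  {v: True, j: False}


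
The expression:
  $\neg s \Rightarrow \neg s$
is always true.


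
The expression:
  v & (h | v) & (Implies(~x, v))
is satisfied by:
  {v: True}


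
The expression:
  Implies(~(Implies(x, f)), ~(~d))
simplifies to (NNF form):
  d | f | ~x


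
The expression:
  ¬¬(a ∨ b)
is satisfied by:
  {a: True, b: True}
  {a: True, b: False}
  {b: True, a: False}


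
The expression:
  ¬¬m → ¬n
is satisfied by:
  {m: False, n: False}
  {n: True, m: False}
  {m: True, n: False}


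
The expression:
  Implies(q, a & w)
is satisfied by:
  {w: True, a: True, q: False}
  {w: True, a: False, q: False}
  {a: True, w: False, q: False}
  {w: False, a: False, q: False}
  {q: True, w: True, a: True}


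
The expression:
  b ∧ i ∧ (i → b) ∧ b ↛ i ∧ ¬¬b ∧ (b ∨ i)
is never true.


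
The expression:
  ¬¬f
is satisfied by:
  {f: True}


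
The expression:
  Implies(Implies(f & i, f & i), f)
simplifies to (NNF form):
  f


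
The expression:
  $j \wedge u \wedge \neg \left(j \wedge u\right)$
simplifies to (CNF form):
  $\text{False}$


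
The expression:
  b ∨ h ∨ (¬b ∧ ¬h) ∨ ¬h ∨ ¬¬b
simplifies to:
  True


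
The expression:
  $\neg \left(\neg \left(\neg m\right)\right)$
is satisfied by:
  {m: False}


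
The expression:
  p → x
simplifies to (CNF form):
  x ∨ ¬p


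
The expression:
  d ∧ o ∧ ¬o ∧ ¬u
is never true.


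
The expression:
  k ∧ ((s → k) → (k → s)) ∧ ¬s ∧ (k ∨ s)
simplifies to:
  False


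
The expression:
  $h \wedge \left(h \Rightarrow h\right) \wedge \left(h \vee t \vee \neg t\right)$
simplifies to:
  $h$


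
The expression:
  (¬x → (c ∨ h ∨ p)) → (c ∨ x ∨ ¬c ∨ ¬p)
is always true.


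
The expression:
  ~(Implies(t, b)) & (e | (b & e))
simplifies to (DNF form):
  e & t & ~b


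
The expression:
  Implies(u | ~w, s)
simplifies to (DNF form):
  s | (w & ~u)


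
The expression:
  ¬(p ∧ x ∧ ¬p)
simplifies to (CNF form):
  True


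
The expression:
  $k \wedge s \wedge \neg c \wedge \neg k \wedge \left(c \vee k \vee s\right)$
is never true.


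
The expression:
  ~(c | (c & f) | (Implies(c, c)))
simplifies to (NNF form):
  False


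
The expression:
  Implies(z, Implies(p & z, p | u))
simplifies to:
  True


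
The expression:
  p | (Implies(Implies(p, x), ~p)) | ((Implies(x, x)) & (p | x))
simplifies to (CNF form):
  True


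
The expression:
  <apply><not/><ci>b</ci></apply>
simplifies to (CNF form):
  <apply><not/><ci>b</ci></apply>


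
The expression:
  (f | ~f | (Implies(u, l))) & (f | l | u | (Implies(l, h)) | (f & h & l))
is always true.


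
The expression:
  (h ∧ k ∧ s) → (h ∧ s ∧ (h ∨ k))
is always true.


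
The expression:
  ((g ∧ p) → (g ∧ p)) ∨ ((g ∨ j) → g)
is always true.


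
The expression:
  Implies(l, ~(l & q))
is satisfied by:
  {l: False, q: False}
  {q: True, l: False}
  {l: True, q: False}


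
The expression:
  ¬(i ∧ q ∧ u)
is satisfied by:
  {u: False, q: False, i: False}
  {i: True, u: False, q: False}
  {q: True, u: False, i: False}
  {i: True, q: True, u: False}
  {u: True, i: False, q: False}
  {i: True, u: True, q: False}
  {q: True, u: True, i: False}


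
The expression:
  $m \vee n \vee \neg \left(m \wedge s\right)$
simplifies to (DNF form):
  $\text{True}$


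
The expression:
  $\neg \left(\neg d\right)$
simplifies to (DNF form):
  $d$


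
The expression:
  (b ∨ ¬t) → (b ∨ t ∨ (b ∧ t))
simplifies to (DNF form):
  b ∨ t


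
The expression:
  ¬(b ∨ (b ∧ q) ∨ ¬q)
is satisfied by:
  {q: True, b: False}


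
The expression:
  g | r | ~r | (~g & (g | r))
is always true.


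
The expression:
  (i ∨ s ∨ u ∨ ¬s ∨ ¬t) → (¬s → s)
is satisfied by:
  {s: True}


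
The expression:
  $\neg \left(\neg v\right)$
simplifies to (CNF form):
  $v$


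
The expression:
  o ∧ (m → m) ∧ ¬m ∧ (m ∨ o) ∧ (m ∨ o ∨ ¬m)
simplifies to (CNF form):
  o ∧ ¬m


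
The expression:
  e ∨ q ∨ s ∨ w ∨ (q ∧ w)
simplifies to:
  e ∨ q ∨ s ∨ w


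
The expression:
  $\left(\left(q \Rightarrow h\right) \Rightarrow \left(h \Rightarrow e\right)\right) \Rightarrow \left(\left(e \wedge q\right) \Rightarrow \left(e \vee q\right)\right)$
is always true.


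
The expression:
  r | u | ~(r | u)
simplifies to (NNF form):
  True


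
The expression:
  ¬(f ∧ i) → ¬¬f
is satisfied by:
  {f: True}


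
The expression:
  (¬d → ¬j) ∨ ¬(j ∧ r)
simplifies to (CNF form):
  d ∨ ¬j ∨ ¬r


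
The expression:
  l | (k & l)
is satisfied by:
  {l: True}


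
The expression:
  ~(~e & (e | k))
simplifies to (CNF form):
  e | ~k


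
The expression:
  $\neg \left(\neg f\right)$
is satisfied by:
  {f: True}


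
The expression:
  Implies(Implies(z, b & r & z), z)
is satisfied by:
  {z: True}


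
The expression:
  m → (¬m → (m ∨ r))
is always true.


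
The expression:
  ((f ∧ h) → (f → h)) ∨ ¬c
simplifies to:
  True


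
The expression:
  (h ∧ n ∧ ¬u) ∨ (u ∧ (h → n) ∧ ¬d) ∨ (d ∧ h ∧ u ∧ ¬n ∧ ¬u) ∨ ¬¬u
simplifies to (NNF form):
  u ∨ (h ∧ n)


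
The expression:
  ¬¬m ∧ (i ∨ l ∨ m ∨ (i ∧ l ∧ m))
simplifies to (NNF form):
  m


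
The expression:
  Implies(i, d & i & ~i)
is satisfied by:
  {i: False}


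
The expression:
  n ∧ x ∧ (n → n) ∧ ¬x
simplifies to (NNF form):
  False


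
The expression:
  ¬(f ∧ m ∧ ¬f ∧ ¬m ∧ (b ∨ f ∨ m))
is always true.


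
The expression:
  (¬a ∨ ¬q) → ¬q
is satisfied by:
  {a: True, q: False}
  {q: False, a: False}
  {q: True, a: True}


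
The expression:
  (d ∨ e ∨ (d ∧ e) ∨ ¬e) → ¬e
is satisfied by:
  {e: False}


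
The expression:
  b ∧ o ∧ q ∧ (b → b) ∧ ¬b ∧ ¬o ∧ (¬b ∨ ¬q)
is never true.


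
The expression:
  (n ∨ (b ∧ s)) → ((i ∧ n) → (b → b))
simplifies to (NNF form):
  True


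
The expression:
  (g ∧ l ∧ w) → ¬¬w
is always true.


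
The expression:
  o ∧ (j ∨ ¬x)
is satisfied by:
  {j: True, o: True, x: False}
  {o: True, x: False, j: False}
  {x: True, j: True, o: True}


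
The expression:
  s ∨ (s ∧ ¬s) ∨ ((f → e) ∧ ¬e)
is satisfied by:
  {s: True, f: False, e: False}
  {s: True, e: True, f: False}
  {s: True, f: True, e: False}
  {s: True, e: True, f: True}
  {e: False, f: False, s: False}


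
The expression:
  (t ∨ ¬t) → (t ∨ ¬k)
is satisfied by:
  {t: True, k: False}
  {k: False, t: False}
  {k: True, t: True}


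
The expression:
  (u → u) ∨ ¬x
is always true.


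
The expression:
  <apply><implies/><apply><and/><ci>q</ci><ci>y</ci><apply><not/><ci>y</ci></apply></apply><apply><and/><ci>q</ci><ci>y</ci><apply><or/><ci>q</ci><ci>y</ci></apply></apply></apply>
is always true.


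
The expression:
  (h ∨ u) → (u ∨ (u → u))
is always true.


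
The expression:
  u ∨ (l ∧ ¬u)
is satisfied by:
  {l: True, u: True}
  {l: True, u: False}
  {u: True, l: False}


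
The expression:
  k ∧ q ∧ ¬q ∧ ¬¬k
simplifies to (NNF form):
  False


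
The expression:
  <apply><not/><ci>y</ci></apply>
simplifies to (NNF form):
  <apply><not/><ci>y</ci></apply>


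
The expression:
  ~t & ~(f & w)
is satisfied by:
  {w: False, t: False, f: False}
  {f: True, w: False, t: False}
  {w: True, f: False, t: False}


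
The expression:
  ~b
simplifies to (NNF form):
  ~b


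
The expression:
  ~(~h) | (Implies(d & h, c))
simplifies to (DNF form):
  True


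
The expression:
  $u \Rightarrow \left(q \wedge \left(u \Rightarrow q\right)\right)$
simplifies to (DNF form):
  $q \vee \neg u$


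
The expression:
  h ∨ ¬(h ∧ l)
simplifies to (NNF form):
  True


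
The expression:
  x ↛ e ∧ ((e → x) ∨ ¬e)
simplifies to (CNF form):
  x ∧ ¬e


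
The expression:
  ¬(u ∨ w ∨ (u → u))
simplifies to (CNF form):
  False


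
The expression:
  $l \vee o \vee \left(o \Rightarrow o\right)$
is always true.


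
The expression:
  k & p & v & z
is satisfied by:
  {k: True, z: True, p: True, v: True}


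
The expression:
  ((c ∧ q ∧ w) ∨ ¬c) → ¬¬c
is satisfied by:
  {c: True}


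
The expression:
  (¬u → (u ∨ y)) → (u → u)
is always true.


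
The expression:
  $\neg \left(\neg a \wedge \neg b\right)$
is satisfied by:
  {a: True, b: True}
  {a: True, b: False}
  {b: True, a: False}


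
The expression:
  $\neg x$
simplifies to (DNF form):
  $\neg x$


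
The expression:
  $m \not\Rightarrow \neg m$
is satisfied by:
  {m: True}


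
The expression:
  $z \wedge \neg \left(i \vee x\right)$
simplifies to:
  $z \wedge \neg i \wedge \neg x$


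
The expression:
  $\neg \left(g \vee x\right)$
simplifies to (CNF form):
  $\neg g \wedge \neg x$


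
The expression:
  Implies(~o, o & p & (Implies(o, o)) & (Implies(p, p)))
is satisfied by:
  {o: True}


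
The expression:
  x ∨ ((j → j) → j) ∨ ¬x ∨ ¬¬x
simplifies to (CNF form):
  True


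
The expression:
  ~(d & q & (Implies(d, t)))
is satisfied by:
  {t: False, d: False, q: False}
  {q: True, t: False, d: False}
  {d: True, t: False, q: False}
  {q: True, d: True, t: False}
  {t: True, q: False, d: False}
  {q: True, t: True, d: False}
  {d: True, t: True, q: False}


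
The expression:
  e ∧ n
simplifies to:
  e ∧ n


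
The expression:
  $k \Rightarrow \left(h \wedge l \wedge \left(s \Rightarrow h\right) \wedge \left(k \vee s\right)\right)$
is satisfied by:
  {l: True, h: True, k: False}
  {l: True, h: False, k: False}
  {h: True, l: False, k: False}
  {l: False, h: False, k: False}
  {l: True, k: True, h: True}


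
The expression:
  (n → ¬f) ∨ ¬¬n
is always true.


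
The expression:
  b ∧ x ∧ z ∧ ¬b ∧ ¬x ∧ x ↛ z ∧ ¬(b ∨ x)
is never true.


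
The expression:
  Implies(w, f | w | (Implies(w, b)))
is always true.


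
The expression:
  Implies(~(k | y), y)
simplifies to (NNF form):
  k | y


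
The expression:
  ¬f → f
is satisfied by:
  {f: True}


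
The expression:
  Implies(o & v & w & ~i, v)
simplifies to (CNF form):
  True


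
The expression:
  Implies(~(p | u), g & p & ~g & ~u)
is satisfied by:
  {u: True, p: True}
  {u: True, p: False}
  {p: True, u: False}


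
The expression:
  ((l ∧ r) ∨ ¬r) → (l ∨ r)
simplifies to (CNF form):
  l ∨ r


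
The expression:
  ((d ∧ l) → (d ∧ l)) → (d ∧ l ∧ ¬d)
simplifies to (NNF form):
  False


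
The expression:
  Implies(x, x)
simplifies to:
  True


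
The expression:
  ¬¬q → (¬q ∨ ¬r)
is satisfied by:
  {q: False, r: False}
  {r: True, q: False}
  {q: True, r: False}


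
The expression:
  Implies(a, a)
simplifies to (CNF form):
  True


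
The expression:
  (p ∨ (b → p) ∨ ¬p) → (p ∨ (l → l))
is always true.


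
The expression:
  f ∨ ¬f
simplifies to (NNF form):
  True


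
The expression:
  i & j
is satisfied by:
  {i: True, j: True}


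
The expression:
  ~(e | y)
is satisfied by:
  {e: False, y: False}


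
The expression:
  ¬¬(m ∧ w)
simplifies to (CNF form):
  m ∧ w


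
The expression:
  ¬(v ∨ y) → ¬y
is always true.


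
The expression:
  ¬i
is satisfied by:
  {i: False}


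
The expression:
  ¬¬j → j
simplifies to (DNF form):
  True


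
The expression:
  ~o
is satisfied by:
  {o: False}


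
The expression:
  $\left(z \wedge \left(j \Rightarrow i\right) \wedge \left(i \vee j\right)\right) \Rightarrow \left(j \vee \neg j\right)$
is always true.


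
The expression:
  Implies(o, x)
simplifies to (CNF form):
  x | ~o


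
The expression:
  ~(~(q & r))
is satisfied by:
  {r: True, q: True}


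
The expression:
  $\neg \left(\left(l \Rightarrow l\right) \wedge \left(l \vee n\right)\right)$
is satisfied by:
  {n: False, l: False}


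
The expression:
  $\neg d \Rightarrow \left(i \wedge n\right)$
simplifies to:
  $d \vee \left(i \wedge n\right)$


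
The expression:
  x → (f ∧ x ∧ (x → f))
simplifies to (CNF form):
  f ∨ ¬x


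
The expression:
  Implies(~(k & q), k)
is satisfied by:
  {k: True}


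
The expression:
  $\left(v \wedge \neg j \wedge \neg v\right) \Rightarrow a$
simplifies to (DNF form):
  $\text{True}$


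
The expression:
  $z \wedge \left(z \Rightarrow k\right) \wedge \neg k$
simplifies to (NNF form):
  $\text{False}$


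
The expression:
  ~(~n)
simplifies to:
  n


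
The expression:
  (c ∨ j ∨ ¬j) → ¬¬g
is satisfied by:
  {g: True}


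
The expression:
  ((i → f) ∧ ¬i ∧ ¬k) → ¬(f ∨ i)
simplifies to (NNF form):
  i ∨ k ∨ ¬f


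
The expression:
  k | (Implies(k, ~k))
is always true.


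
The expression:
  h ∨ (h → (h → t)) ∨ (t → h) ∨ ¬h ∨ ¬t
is always true.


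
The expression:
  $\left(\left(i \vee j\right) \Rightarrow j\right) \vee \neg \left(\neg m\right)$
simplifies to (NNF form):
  $j \vee m \vee \neg i$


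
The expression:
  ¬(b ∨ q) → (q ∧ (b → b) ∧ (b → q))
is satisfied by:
  {b: True, q: True}
  {b: True, q: False}
  {q: True, b: False}


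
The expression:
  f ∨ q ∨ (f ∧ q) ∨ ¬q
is always true.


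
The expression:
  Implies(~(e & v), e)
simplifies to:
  e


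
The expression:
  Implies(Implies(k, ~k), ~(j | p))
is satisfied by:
  {k: True, j: False, p: False}
  {k: True, p: True, j: False}
  {k: True, j: True, p: False}
  {k: True, p: True, j: True}
  {p: False, j: False, k: False}


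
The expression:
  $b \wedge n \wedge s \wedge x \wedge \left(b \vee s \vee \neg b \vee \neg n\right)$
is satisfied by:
  {b: True, x: True, n: True, s: True}


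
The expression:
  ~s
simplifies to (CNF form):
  ~s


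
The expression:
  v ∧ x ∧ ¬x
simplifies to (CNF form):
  False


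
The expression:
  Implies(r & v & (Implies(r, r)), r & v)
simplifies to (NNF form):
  True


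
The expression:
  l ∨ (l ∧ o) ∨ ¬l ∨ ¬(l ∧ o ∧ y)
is always true.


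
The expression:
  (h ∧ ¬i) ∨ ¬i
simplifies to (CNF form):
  ¬i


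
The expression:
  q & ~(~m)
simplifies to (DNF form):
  m & q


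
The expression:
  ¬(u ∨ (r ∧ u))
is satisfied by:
  {u: False}


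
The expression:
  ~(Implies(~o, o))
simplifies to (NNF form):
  ~o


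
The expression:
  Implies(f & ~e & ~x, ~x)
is always true.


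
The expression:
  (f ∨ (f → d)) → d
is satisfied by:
  {d: True}


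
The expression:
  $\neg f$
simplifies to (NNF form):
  $\neg f$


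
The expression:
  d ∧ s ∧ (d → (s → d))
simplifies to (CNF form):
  d ∧ s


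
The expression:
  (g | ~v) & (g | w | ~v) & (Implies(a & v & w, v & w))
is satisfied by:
  {g: True, v: False}
  {v: False, g: False}
  {v: True, g: True}


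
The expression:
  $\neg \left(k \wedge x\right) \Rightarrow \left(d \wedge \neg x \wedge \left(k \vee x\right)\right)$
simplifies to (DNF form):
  $\left(d \wedge k\right) \vee \left(k \wedge x\right)$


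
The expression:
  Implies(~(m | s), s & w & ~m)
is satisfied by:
  {m: True, s: True}
  {m: True, s: False}
  {s: True, m: False}


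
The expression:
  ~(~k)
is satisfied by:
  {k: True}


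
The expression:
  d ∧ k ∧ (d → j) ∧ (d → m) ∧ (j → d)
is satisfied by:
  {m: True, j: True, d: True, k: True}


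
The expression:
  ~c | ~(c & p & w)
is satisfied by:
  {w: False, c: False, p: False}
  {p: True, w: False, c: False}
  {c: True, w: False, p: False}
  {p: True, c: True, w: False}
  {w: True, p: False, c: False}
  {p: True, w: True, c: False}
  {c: True, w: True, p: False}


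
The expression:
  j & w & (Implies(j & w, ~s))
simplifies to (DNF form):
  j & w & ~s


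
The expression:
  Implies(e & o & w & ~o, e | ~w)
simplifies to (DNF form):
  True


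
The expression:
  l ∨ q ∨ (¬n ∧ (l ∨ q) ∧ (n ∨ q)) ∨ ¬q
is always true.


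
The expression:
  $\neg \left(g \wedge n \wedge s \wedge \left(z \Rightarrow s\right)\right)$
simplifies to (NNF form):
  $\neg g \vee \neg n \vee \neg s$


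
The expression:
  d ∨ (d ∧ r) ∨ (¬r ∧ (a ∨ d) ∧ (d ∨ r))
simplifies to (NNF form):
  d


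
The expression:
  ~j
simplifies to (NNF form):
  ~j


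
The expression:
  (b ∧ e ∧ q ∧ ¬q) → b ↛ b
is always true.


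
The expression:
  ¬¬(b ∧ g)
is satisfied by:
  {b: True, g: True}


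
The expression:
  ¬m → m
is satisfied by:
  {m: True}


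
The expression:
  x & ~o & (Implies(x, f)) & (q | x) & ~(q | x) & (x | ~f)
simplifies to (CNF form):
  False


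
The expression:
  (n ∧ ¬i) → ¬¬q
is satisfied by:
  {i: True, q: True, n: False}
  {i: True, q: False, n: False}
  {q: True, i: False, n: False}
  {i: False, q: False, n: False}
  {i: True, n: True, q: True}
  {i: True, n: True, q: False}
  {n: True, q: True, i: False}


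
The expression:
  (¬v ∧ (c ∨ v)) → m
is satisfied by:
  {m: True, v: True, c: False}
  {m: True, c: False, v: False}
  {v: True, c: False, m: False}
  {v: False, c: False, m: False}
  {m: True, v: True, c: True}
  {m: True, c: True, v: False}
  {v: True, c: True, m: False}


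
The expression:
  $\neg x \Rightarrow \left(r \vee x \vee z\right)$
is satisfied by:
  {r: True, x: True, z: True}
  {r: True, x: True, z: False}
  {r: True, z: True, x: False}
  {r: True, z: False, x: False}
  {x: True, z: True, r: False}
  {x: True, z: False, r: False}
  {z: True, x: False, r: False}


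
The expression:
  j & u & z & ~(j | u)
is never true.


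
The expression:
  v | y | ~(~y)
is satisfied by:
  {y: True, v: True}
  {y: True, v: False}
  {v: True, y: False}


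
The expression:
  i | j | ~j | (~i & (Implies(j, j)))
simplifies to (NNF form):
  True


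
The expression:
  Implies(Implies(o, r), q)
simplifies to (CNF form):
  (o | q) & (q | ~r)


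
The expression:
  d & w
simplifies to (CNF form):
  d & w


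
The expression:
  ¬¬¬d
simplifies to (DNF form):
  ¬d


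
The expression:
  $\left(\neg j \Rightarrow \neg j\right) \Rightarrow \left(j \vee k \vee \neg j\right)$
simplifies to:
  $\text{True}$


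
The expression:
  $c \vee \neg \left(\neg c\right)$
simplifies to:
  $c$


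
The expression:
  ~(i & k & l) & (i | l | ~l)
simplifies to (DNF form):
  ~i | ~k | ~l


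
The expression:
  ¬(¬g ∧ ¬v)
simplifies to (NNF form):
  g ∨ v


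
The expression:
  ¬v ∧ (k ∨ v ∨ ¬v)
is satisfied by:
  {v: False}


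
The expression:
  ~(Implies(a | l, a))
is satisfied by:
  {l: True, a: False}


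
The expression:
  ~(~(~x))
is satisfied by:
  {x: False}


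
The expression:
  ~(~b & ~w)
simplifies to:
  b | w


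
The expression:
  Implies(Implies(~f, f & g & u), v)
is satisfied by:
  {v: True, f: False}
  {f: False, v: False}
  {f: True, v: True}


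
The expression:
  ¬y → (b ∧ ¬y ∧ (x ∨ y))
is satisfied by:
  {y: True, b: True, x: True}
  {y: True, b: True, x: False}
  {y: True, x: True, b: False}
  {y: True, x: False, b: False}
  {b: True, x: True, y: False}


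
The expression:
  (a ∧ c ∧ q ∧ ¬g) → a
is always true.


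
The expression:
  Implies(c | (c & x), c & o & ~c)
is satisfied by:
  {c: False}


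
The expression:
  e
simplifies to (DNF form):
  e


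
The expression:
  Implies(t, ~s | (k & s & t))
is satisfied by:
  {k: True, s: False, t: False}
  {s: False, t: False, k: False}
  {k: True, t: True, s: False}
  {t: True, s: False, k: False}
  {k: True, s: True, t: False}
  {s: True, k: False, t: False}
  {k: True, t: True, s: True}


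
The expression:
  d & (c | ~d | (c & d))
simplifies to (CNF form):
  c & d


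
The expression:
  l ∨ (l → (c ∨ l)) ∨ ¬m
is always true.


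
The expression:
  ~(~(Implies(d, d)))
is always true.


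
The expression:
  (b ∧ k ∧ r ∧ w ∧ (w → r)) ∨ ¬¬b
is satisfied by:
  {b: True}


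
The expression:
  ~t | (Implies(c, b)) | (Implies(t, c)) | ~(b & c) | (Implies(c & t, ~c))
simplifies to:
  True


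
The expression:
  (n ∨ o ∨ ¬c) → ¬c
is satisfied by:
  {n: False, c: False, o: False}
  {o: True, n: False, c: False}
  {n: True, o: False, c: False}
  {o: True, n: True, c: False}
  {c: True, o: False, n: False}


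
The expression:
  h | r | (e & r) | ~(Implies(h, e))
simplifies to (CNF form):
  h | r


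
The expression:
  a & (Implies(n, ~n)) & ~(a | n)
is never true.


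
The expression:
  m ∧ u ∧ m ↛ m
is never true.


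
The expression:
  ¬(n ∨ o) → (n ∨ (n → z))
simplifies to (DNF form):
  True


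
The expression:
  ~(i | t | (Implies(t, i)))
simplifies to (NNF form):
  False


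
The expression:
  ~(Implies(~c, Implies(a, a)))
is never true.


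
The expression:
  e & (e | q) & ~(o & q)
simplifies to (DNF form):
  (e & ~o) | (e & ~q)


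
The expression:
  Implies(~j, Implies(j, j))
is always true.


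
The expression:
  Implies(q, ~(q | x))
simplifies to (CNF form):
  ~q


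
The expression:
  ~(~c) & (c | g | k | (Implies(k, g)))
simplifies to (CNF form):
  c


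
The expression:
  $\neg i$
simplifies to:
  $\neg i$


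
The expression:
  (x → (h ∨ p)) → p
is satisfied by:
  {p: True, x: True, h: False}
  {p: True, x: False, h: False}
  {p: True, h: True, x: True}
  {p: True, h: True, x: False}
  {x: True, h: False, p: False}


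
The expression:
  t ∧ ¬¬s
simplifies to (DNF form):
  s ∧ t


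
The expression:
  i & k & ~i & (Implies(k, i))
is never true.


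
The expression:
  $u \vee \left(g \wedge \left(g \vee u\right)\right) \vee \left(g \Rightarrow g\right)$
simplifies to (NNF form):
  $\text{True}$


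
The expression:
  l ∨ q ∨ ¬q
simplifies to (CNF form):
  True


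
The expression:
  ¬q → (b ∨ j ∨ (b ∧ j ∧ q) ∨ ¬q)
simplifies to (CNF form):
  True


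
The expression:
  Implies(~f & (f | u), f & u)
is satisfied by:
  {f: True, u: False}
  {u: False, f: False}
  {u: True, f: True}


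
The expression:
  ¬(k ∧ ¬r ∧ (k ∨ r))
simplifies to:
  r ∨ ¬k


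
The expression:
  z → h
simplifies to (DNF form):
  h ∨ ¬z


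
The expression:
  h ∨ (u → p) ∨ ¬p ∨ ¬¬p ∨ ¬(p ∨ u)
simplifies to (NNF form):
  True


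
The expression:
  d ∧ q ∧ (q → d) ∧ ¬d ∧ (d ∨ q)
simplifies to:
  False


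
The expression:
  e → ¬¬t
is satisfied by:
  {t: True, e: False}
  {e: False, t: False}
  {e: True, t: True}


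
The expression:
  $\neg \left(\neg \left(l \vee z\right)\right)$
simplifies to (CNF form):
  $l \vee z$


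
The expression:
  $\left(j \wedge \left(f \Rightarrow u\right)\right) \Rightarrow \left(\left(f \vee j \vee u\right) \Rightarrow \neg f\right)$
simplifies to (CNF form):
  $\neg f \vee \neg j \vee \neg u$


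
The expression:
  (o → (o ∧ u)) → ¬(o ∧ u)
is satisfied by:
  {u: False, o: False}
  {o: True, u: False}
  {u: True, o: False}


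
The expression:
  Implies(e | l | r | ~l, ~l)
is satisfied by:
  {l: False}


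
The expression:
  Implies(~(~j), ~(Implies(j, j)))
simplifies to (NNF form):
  ~j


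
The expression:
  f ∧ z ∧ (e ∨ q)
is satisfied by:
  {z: True, q: True, e: True, f: True}
  {z: True, q: True, f: True, e: False}
  {z: True, e: True, f: True, q: False}


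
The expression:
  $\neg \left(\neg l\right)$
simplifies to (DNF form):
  $l$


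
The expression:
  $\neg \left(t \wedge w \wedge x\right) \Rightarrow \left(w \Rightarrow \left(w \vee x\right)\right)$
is always true.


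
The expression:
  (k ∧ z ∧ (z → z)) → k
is always true.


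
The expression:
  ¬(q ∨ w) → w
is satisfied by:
  {q: True, w: True}
  {q: True, w: False}
  {w: True, q: False}


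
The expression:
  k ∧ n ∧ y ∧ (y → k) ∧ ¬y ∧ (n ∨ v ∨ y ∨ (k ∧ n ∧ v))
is never true.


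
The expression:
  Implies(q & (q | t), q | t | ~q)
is always true.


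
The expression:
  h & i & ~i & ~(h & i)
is never true.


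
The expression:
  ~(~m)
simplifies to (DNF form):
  m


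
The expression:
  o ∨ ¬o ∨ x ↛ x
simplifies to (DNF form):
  True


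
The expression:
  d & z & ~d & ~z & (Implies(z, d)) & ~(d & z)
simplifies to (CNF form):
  False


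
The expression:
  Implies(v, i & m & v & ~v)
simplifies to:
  ~v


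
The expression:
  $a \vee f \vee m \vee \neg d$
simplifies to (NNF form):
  $a \vee f \vee m \vee \neg d$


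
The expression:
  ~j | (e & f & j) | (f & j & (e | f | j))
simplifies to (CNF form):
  f | ~j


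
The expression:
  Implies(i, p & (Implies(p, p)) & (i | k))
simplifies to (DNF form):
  p | ~i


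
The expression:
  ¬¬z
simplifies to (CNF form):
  z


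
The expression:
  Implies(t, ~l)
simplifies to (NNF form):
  ~l | ~t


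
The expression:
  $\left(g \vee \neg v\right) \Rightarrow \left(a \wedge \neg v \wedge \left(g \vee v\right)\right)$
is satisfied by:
  {v: True, a: True, g: False}
  {v: True, a: False, g: False}
  {g: True, a: True, v: False}


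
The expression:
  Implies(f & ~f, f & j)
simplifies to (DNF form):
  True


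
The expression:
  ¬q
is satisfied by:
  {q: False}


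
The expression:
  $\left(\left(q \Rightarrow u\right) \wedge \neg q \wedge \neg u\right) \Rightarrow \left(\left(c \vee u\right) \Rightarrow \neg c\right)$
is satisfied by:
  {q: True, u: True, c: False}
  {q: True, c: False, u: False}
  {u: True, c: False, q: False}
  {u: False, c: False, q: False}
  {q: True, u: True, c: True}
  {q: True, c: True, u: False}
  {u: True, c: True, q: False}


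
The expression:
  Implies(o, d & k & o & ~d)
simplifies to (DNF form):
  ~o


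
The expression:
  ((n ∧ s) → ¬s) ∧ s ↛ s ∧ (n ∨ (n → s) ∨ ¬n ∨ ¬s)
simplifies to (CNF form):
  False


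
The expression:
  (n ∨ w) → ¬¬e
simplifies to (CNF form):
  (e ∨ ¬n) ∧ (e ∨ ¬w)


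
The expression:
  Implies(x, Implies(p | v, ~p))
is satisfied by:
  {p: False, x: False}
  {x: True, p: False}
  {p: True, x: False}


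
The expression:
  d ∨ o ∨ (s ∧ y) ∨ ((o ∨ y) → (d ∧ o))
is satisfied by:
  {d: True, o: True, s: True, y: False}
  {d: True, o: True, s: False, y: False}
  {d: True, s: True, y: False, o: False}
  {d: True, s: False, y: False, o: False}
  {o: True, s: True, y: False, d: False}
  {o: True, s: False, y: False, d: False}
  {s: True, o: False, y: False, d: False}
  {s: False, o: False, y: False, d: False}
  {d: True, o: True, y: True, s: True}
  {d: True, o: True, y: True, s: False}
  {d: True, y: True, s: True, o: False}
  {d: True, y: True, s: False, o: False}
  {y: True, o: True, s: True, d: False}
  {y: True, o: True, s: False, d: False}
  {y: True, s: True, o: False, d: False}
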